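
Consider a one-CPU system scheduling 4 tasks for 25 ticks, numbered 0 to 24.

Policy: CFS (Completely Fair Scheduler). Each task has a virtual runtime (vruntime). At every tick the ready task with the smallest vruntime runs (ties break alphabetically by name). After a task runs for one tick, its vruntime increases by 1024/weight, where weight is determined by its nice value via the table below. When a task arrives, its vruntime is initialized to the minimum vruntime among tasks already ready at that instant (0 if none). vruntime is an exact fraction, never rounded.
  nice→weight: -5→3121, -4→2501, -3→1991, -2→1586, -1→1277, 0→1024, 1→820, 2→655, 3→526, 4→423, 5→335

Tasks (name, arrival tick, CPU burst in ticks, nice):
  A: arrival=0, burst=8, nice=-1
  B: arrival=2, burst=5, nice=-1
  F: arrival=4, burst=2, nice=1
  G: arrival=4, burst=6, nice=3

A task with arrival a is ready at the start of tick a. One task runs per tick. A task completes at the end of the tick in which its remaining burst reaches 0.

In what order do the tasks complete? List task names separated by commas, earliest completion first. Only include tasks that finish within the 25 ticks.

completion order = F, B, A, G

t=0: vr[A=0] → run A
t=1: vr[A=1024/1277] → run A
t=2: vr[A=2048/1277 B=2048/1277] → run A
t=3: vr[A=3072/1277 B=2048/1277] → run B
t=4: vr[A=3072/1277 B=3072/1277 F=3072/1277 G=3072/1277] → run A
t=5: vr[A=4096/1277 B=3072/1277 F=3072/1277 G=3072/1277] → run B
t=6: vr[A=4096/1277 B=4096/1277 F=3072/1277 G=3072/1277] → run F
t=7: vr[A=4096/1277 B=4096/1277 F=956672/261785 G=3072/1277] → run G
t=8: vr[A=4096/1277 B=4096/1277 F=956672/261785 G=1461760/335851] → run A
t=9: vr[A=5120/1277 B=4096/1277 F=956672/261785 G=1461760/335851] → run B
t=10: vr[A=5120/1277 B=5120/1277 F=956672/261785 G=1461760/335851] → run F
t=11: vr[A=5120/1277 B=5120/1277 G=1461760/335851] → run A
t=12: vr[A=6144/1277 B=5120/1277 G=1461760/335851] → run B
t=13: vr[A=6144/1277 B=6144/1277 G=1461760/335851] → run G
t=14: vr[A=6144/1277 B=6144/1277 G=2115584/335851] → run A
t=15: vr[A=7168/1277 B=6144/1277 G=2115584/335851] → run B
t=16: vr[A=7168/1277 G=2115584/335851] → run A
t=17: vr[G=2115584/335851] → run G
t=18: vr[G=2769408/335851] → run G
t=19: vr[G=3423232/335851] → run G
t=20: vr[G=4077056/335851] → run G
t=21: (idle)
t=22: (idle)
t=23: (idle)
t=24: (idle)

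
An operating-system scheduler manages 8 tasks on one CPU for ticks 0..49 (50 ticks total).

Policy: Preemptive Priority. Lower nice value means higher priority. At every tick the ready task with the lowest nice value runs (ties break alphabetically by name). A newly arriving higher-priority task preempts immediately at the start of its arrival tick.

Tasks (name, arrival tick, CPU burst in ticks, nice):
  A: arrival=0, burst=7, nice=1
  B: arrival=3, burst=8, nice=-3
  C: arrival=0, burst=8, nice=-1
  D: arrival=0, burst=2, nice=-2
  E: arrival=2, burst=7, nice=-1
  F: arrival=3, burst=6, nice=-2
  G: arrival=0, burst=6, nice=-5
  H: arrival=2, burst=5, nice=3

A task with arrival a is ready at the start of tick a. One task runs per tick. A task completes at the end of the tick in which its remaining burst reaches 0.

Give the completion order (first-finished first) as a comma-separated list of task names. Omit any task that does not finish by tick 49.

completion order = G, B, D, F, C, E, A, H

t=0: ready={A,C,D,G} → run G
t=1: ready={A,C,D,G} → run G
t=2: ready={A,C,D,E,G,H} → run G
t=3: ready={A,B,C,D,E,F,G,H} → run G
t=4: ready={A,B,C,D,E,F,G,H} → run G
t=5: ready={A,B,C,D,E,F,G,H} → run G
t=6: ready={A,B,C,D,E,F,H} → run B
t=7: ready={A,B,C,D,E,F,H} → run B
t=8: ready={A,B,C,D,E,F,H} → run B
t=9: ready={A,B,C,D,E,F,H} → run B
t=10: ready={A,B,C,D,E,F,H} → run B
t=11: ready={A,B,C,D,E,F,H} → run B
t=12: ready={A,B,C,D,E,F,H} → run B
t=13: ready={A,B,C,D,E,F,H} → run B
t=14: ready={A,C,D,E,F,H} → run D
t=15: ready={A,C,D,E,F,H} → run D
t=16: ready={A,C,E,F,H} → run F
t=17: ready={A,C,E,F,H} → run F
t=18: ready={A,C,E,F,H} → run F
t=19: ready={A,C,E,F,H} → run F
t=20: ready={A,C,E,F,H} → run F
t=21: ready={A,C,E,F,H} → run F
t=22: ready={A,C,E,H} → run C
t=23: ready={A,C,E,H} → run C
t=24: ready={A,C,E,H} → run C
t=25: ready={A,C,E,H} → run C
t=26: ready={A,C,E,H} → run C
t=27: ready={A,C,E,H} → run C
t=28: ready={A,C,E,H} → run C
t=29: ready={A,C,E,H} → run C
t=30: ready={A,E,H} → run E
t=31: ready={A,E,H} → run E
t=32: ready={A,E,H} → run E
t=33: ready={A,E,H} → run E
t=34: ready={A,E,H} → run E
t=35: ready={A,E,H} → run E
t=36: ready={A,E,H} → run E
t=37: ready={A,H} → run A
t=38: ready={A,H} → run A
t=39: ready={A,H} → run A
t=40: ready={A,H} → run A
t=41: ready={A,H} → run A
t=42: ready={A,H} → run A
t=43: ready={A,H} → run A
t=44: ready={H} → run H
t=45: ready={H} → run H
t=46: ready={H} → run H
t=47: ready={H} → run H
t=48: ready={H} → run H
t=49: (idle)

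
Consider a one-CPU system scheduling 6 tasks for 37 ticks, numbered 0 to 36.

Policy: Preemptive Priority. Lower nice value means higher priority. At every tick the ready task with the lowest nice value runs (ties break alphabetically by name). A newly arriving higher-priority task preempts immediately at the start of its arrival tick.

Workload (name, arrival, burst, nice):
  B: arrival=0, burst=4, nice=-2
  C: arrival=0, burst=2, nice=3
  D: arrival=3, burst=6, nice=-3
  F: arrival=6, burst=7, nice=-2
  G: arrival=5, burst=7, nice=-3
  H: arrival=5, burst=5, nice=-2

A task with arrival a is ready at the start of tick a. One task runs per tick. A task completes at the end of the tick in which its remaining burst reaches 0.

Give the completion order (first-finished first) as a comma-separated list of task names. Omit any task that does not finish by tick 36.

t=0: ready={B,C} → run B
t=1: ready={B,C} → run B
t=2: ready={B,C} → run B
t=3: ready={B,C,D} → run D
t=4: ready={B,C,D} → run D
t=5: ready={B,C,D,G,H} → run D
t=6: ready={B,C,D,F,G,H} → run D
t=7: ready={B,C,D,F,G,H} → run D
t=8: ready={B,C,D,F,G,H} → run D
t=9: ready={B,C,F,G,H} → run G
t=10: ready={B,C,F,G,H} → run G
t=11: ready={B,C,F,G,H} → run G
t=12: ready={B,C,F,G,H} → run G
t=13: ready={B,C,F,G,H} → run G
t=14: ready={B,C,F,G,H} → run G
t=15: ready={B,C,F,G,H} → run G
t=16: ready={B,C,F,H} → run B
t=17: ready={C,F,H} → run F
t=18: ready={C,F,H} → run F
t=19: ready={C,F,H} → run F
t=20: ready={C,F,H} → run F
t=21: ready={C,F,H} → run F
t=22: ready={C,F,H} → run F
t=23: ready={C,F,H} → run F
t=24: ready={C,H} → run H
t=25: ready={C,H} → run H
t=26: ready={C,H} → run H
t=27: ready={C,H} → run H
t=28: ready={C,H} → run H
t=29: ready={C} → run C
t=30: ready={C} → run C
t=31: (idle)
t=32: (idle)
t=33: (idle)
t=34: (idle)
t=35: (idle)
t=36: (idle)

completion order = D, G, B, F, H, C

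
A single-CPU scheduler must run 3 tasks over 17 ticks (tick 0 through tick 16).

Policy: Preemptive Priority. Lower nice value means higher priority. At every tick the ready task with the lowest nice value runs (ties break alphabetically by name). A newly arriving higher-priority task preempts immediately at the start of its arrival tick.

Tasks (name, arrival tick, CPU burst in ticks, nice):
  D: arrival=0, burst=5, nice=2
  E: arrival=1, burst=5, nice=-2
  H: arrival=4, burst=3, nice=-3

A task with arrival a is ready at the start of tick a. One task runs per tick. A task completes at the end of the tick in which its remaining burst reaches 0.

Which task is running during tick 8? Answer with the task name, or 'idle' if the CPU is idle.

running at tick 8 = E

t=0: ready={D} → run D
t=1: ready={D,E} → run E
t=2: ready={D,E} → run E
t=3: ready={D,E} → run E
t=4: ready={D,E,H} → run H
t=5: ready={D,E,H} → run H
t=6: ready={D,E,H} → run H
t=7: ready={D,E} → run E
t=8: ready={D,E} → run E
t=9: ready={D} → run D
t=10: ready={D} → run D
t=11: ready={D} → run D
t=12: ready={D} → run D
t=13: (idle)
t=14: (idle)
t=15: (idle)
t=16: (idle)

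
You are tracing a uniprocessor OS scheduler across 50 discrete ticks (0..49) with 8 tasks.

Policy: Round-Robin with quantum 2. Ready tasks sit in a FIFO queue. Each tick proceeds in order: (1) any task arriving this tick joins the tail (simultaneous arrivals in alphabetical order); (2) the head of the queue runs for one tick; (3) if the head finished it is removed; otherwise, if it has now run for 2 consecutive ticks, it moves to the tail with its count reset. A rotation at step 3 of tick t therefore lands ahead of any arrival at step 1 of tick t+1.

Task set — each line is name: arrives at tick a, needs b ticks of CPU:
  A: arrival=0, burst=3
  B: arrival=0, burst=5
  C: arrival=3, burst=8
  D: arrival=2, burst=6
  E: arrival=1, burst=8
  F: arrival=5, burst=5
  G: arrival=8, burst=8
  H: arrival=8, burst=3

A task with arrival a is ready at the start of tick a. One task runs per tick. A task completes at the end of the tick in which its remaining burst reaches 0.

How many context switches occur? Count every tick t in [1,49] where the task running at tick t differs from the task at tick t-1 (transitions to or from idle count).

context switches = 25

t=0: queue=[A,B] q_used=0 → run A
t=1: queue=[A,B,E] q_used=1 → run A
t=2: queue=[B,E,A,D] q_used=0 → run B
t=3: queue=[B,E,A,D,C] q_used=1 → run B
t=4: queue=[E,A,D,C,B] q_used=0 → run E
t=5: queue=[E,A,D,C,B,F] q_used=1 → run E
t=6: queue=[A,D,C,B,F,E] q_used=0 → run A
t=7: queue=[D,C,B,F,E] q_used=0 → run D
t=8: queue=[D,C,B,F,E,G,H] q_used=1 → run D
t=9: queue=[C,B,F,E,G,H,D] q_used=0 → run C
t=10: queue=[C,B,F,E,G,H,D] q_used=1 → run C
t=11: queue=[B,F,E,G,H,D,C] q_used=0 → run B
t=12: queue=[B,F,E,G,H,D,C] q_used=1 → run B
t=13: queue=[F,E,G,H,D,C,B] q_used=0 → run F
t=14: queue=[F,E,G,H,D,C,B] q_used=1 → run F
t=15: queue=[E,G,H,D,C,B,F] q_used=0 → run E
t=16: queue=[E,G,H,D,C,B,F] q_used=1 → run E
t=17: queue=[G,H,D,C,B,F,E] q_used=0 → run G
t=18: queue=[G,H,D,C,B,F,E] q_used=1 → run G
t=19: queue=[H,D,C,B,F,E,G] q_used=0 → run H
t=20: queue=[H,D,C,B,F,E,G] q_used=1 → run H
t=21: queue=[D,C,B,F,E,G,H] q_used=0 → run D
t=22: queue=[D,C,B,F,E,G,H] q_used=1 → run D
t=23: queue=[C,B,F,E,G,H,D] q_used=0 → run C
t=24: queue=[C,B,F,E,G,H,D] q_used=1 → run C
t=25: queue=[B,F,E,G,H,D,C] q_used=0 → run B
t=26: queue=[F,E,G,H,D,C] q_used=0 → run F
t=27: queue=[F,E,G,H,D,C] q_used=1 → run F
t=28: queue=[E,G,H,D,C,F] q_used=0 → run E
t=29: queue=[E,G,H,D,C,F] q_used=1 → run E
t=30: queue=[G,H,D,C,F,E] q_used=0 → run G
t=31: queue=[G,H,D,C,F,E] q_used=1 → run G
t=32: queue=[H,D,C,F,E,G] q_used=0 → run H
t=33: queue=[D,C,F,E,G] q_used=0 → run D
t=34: queue=[D,C,F,E,G] q_used=1 → run D
t=35: queue=[C,F,E,G] q_used=0 → run C
t=36: queue=[C,F,E,G] q_used=1 → run C
t=37: queue=[F,E,G,C] q_used=0 → run F
t=38: queue=[E,G,C] q_used=0 → run E
t=39: queue=[E,G,C] q_used=1 → run E
t=40: queue=[G,C] q_used=0 → run G
t=41: queue=[G,C] q_used=1 → run G
t=42: queue=[C,G] q_used=0 → run C
t=43: queue=[C,G] q_used=1 → run C
t=44: queue=[G] q_used=0 → run G
t=45: queue=[G] q_used=1 → run G
t=46: (idle)
t=47: (idle)
t=48: (idle)
t=49: (idle)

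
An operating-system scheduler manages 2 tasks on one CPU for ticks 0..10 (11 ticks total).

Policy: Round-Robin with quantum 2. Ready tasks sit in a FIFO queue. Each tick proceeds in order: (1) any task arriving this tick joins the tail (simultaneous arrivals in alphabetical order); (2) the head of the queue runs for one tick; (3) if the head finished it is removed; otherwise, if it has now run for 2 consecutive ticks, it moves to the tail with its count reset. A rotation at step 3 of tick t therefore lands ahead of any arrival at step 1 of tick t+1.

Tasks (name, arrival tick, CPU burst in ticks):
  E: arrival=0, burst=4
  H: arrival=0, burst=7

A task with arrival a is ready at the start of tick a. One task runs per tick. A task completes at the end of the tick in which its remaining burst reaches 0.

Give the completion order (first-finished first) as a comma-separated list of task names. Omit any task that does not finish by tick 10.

t=0: queue=[E,H] q_used=0 → run E
t=1: queue=[E,H] q_used=1 → run E
t=2: queue=[H,E] q_used=0 → run H
t=3: queue=[H,E] q_used=1 → run H
t=4: queue=[E,H] q_used=0 → run E
t=5: queue=[E,H] q_used=1 → run E
t=6: queue=[H] q_used=0 → run H
t=7: queue=[H] q_used=1 → run H
t=8: queue=[H] q_used=0 → run H
t=9: queue=[H] q_used=1 → run H
t=10: queue=[H] q_used=0 → run H

completion order = E, H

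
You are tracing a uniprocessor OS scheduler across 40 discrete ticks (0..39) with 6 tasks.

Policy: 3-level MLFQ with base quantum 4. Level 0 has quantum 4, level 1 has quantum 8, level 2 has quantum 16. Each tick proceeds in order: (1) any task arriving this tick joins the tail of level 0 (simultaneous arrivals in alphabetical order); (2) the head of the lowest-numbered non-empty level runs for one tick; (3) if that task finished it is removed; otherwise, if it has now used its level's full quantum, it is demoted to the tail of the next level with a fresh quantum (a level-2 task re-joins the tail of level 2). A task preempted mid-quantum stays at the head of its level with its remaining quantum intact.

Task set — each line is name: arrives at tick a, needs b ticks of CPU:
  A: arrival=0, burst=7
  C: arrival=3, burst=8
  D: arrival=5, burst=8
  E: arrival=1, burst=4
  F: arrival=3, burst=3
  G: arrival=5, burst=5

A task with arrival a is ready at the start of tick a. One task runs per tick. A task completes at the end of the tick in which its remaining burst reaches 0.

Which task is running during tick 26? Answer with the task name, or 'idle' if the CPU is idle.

running at tick 26 = C

t=0: L0/L1/L2 = A/-/- → run A
t=1: L0/L1/L2 = AE/-/- → run A
t=2: L0/L1/L2 = AE/-/- → run A
t=3: L0/L1/L2 = AECF/-/- → run A
t=4: L0/L1/L2 = ECF/A/- → run E
t=5: L0/L1/L2 = ECFDG/A/- → run E
t=6: L0/L1/L2 = ECFDG/A/- → run E
t=7: L0/L1/L2 = ECFDG/A/- → run E
t=8: L0/L1/L2 = CFDG/A/- → run C
t=9: L0/L1/L2 = CFDG/A/- → run C
t=10: L0/L1/L2 = CFDG/A/- → run C
t=11: L0/L1/L2 = CFDG/A/- → run C
t=12: L0/L1/L2 = FDG/AC/- → run F
t=13: L0/L1/L2 = FDG/AC/- → run F
t=14: L0/L1/L2 = FDG/AC/- → run F
t=15: L0/L1/L2 = DG/AC/- → run D
t=16: L0/L1/L2 = DG/AC/- → run D
t=17: L0/L1/L2 = DG/AC/- → run D
t=18: L0/L1/L2 = DG/AC/- → run D
t=19: L0/L1/L2 = G/ACD/- → run G
t=20: L0/L1/L2 = G/ACD/- → run G
t=21: L0/L1/L2 = G/ACD/- → run G
t=22: L0/L1/L2 = G/ACD/- → run G
t=23: L0/L1/L2 = -/ACDG/- → run A
t=24: L0/L1/L2 = -/ACDG/- → run A
t=25: L0/L1/L2 = -/ACDG/- → run A
t=26: L0/L1/L2 = -/CDG/- → run C
t=27: L0/L1/L2 = -/CDG/- → run C
t=28: L0/L1/L2 = -/CDG/- → run C
t=29: L0/L1/L2 = -/CDG/- → run C
t=30: L0/L1/L2 = -/DG/- → run D
t=31: L0/L1/L2 = -/DG/- → run D
t=32: L0/L1/L2 = -/DG/- → run D
t=33: L0/L1/L2 = -/DG/- → run D
t=34: L0/L1/L2 = -/G/- → run G
t=35: (idle)
t=36: (idle)
t=37: (idle)
t=38: (idle)
t=39: (idle)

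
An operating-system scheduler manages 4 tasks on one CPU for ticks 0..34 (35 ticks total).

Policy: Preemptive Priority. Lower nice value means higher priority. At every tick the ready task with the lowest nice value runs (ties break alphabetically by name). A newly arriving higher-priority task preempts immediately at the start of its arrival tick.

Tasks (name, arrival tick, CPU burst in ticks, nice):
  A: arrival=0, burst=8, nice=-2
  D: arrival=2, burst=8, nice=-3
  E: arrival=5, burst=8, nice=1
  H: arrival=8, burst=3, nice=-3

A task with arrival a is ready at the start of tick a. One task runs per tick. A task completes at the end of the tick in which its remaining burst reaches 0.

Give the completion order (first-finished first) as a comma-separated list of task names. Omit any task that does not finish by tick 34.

t=0: ready={A} → run A
t=1: ready={A} → run A
t=2: ready={A,D} → run D
t=3: ready={A,D} → run D
t=4: ready={A,D} → run D
t=5: ready={A,D,E} → run D
t=6: ready={A,D,E} → run D
t=7: ready={A,D,E} → run D
t=8: ready={A,D,E,H} → run D
t=9: ready={A,D,E,H} → run D
t=10: ready={A,E,H} → run H
t=11: ready={A,E,H} → run H
t=12: ready={A,E,H} → run H
t=13: ready={A,E} → run A
t=14: ready={A,E} → run A
t=15: ready={A,E} → run A
t=16: ready={A,E} → run A
t=17: ready={A,E} → run A
t=18: ready={A,E} → run A
t=19: ready={E} → run E
t=20: ready={E} → run E
t=21: ready={E} → run E
t=22: ready={E} → run E
t=23: ready={E} → run E
t=24: ready={E} → run E
t=25: ready={E} → run E
t=26: ready={E} → run E
t=27: (idle)
t=28: (idle)
t=29: (idle)
t=30: (idle)
t=31: (idle)
t=32: (idle)
t=33: (idle)
t=34: (idle)

completion order = D, H, A, E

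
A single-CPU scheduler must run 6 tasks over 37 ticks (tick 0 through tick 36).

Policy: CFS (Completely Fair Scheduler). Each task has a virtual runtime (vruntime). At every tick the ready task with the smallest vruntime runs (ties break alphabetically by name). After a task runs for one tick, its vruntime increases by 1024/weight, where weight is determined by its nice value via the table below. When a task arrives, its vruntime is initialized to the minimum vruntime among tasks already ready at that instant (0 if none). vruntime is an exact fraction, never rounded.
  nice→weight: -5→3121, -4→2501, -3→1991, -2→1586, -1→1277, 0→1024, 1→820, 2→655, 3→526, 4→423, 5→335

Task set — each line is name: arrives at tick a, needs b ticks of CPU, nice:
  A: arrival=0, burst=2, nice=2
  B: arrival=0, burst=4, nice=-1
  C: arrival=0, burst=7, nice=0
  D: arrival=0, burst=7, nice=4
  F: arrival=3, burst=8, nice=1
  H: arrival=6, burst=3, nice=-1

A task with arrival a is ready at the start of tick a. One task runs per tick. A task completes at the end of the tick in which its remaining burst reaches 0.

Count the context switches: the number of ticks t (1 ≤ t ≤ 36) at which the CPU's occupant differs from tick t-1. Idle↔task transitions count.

t=0: vr[A=0 B=0 C=0 D=0] → run A
t=1: vr[A=1024/655 B=0 C=0 D=0] → run B
t=2: vr[A=1024/655 B=1024/1277 C=0 D=0] → run C
t=3: vr[A=1024/655 B=1024/1277 C=1 D=0 F=0] → run D
t=4: vr[A=1024/655 B=1024/1277 C=1 D=1024/423 F=0] → run F
t=5: vr[A=1024/655 B=1024/1277 C=1 D=1024/423 F=256/205] → run B
t=6: vr[A=1024/655 B=2048/1277 C=1 D=1024/423 F=256/205 H=1] → run C
t=7: vr[A=1024/655 B=2048/1277 C=2 D=1024/423 F=256/205 H=1] → run H
t=8: vr[A=1024/655 B=2048/1277 C=2 D=1024/423 F=256/205 H=2301/1277] → run F
t=9: vr[A=1024/655 B=2048/1277 C=2 D=1024/423 F=512/205 H=2301/1277] → run A
t=10: vr[B=2048/1277 C=2 D=1024/423 F=512/205 H=2301/1277] → run B
t=11: vr[B=3072/1277 C=2 D=1024/423 F=512/205 H=2301/1277] → run H
t=12: vr[B=3072/1277 C=2 D=1024/423 F=512/205 H=3325/1277] → run C
t=13: vr[B=3072/1277 C=3 D=1024/423 F=512/205 H=3325/1277] → run B
t=14: vr[C=3 D=1024/423 F=512/205 H=3325/1277] → run D
t=15: vr[C=3 D=2048/423 F=512/205 H=3325/1277] → run F
t=16: vr[C=3 D=2048/423 F=768/205 H=3325/1277] → run H
t=17: vr[C=3 D=2048/423 F=768/205] → run C
t=18: vr[C=4 D=2048/423 F=768/205] → run F
t=19: vr[C=4 D=2048/423 F=1024/205] → run C
t=20: vr[C=5 D=2048/423 F=1024/205] → run D
t=21: vr[C=5 D=1024/141 F=1024/205] → run F
t=22: vr[C=5 D=1024/141 F=256/41] → run C
t=23: vr[C=6 D=1024/141 F=256/41] → run C
t=24: vr[D=1024/141 F=256/41] → run F
t=25: vr[D=1024/141 F=1536/205] → run D
t=26: vr[D=4096/423 F=1536/205] → run F
t=27: vr[D=4096/423 F=1792/205] → run F
t=28: vr[D=4096/423] → run D
t=29: vr[D=5120/423] → run D
t=30: vr[D=2048/141] → run D
t=31: (idle)
t=32: (idle)
t=33: (idle)
t=34: (idle)
t=35: (idle)
t=36: (idle)

context switches = 27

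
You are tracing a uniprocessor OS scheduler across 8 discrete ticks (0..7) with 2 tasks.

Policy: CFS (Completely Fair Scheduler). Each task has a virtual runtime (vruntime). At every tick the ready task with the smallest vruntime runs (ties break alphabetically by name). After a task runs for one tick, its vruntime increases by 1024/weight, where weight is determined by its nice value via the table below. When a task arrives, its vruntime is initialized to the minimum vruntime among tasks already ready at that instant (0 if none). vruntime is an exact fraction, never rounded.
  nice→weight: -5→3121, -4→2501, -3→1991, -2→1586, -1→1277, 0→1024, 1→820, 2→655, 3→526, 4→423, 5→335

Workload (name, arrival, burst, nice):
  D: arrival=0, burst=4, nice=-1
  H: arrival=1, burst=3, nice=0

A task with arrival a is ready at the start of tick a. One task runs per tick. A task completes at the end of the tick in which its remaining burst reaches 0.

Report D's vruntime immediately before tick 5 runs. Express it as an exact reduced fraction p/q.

vruntime(D, start of tick 5) = 3072/1277

t=0: vr[D=0] → run D
t=1: vr[D=1024/1277 H=1024/1277] → run D
t=2: vr[D=2048/1277 H=1024/1277] → run H
t=3: vr[D=2048/1277 H=2301/1277] → run D
t=4: vr[D=3072/1277 H=2301/1277] → run H
t=5: vr[D=3072/1277 H=3578/1277] → run D
t=6: vr[H=3578/1277] → run H
t=7: (idle)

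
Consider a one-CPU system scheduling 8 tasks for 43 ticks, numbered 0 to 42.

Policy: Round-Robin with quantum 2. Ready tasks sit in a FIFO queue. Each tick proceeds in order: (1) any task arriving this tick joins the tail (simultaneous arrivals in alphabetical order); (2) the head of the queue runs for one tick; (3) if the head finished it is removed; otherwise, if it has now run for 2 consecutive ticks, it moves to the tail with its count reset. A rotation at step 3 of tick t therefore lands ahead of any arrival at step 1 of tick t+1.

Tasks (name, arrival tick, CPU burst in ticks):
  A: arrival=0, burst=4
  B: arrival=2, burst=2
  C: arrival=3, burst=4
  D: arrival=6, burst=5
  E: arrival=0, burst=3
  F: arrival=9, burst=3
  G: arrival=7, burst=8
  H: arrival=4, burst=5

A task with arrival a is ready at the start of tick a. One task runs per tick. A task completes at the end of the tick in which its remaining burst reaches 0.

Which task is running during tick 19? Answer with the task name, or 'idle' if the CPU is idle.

running at tick 19 = C

t=0: queue=[A,E] q_used=0 → run A
t=1: queue=[A,E] q_used=1 → run A
t=2: queue=[E,A,B] q_used=0 → run E
t=3: queue=[E,A,B,C] q_used=1 → run E
t=4: queue=[A,B,C,E,H] q_used=0 → run A
t=5: queue=[A,B,C,E,H] q_used=1 → run A
t=6: queue=[B,C,E,H,D] q_used=0 → run B
t=7: queue=[B,C,E,H,D,G] q_used=1 → run B
t=8: queue=[C,E,H,D,G] q_used=0 → run C
t=9: queue=[C,E,H,D,G,F] q_used=1 → run C
t=10: queue=[E,H,D,G,F,C] q_used=0 → run E
t=11: queue=[H,D,G,F,C] q_used=0 → run H
t=12: queue=[H,D,G,F,C] q_used=1 → run H
t=13: queue=[D,G,F,C,H] q_used=0 → run D
t=14: queue=[D,G,F,C,H] q_used=1 → run D
t=15: queue=[G,F,C,H,D] q_used=0 → run G
t=16: queue=[G,F,C,H,D] q_used=1 → run G
t=17: queue=[F,C,H,D,G] q_used=0 → run F
t=18: queue=[F,C,H,D,G] q_used=1 → run F
t=19: queue=[C,H,D,G,F] q_used=0 → run C
t=20: queue=[C,H,D,G,F] q_used=1 → run C
t=21: queue=[H,D,G,F] q_used=0 → run H
t=22: queue=[H,D,G,F] q_used=1 → run H
t=23: queue=[D,G,F,H] q_used=0 → run D
t=24: queue=[D,G,F,H] q_used=1 → run D
t=25: queue=[G,F,H,D] q_used=0 → run G
t=26: queue=[G,F,H,D] q_used=1 → run G
t=27: queue=[F,H,D,G] q_used=0 → run F
t=28: queue=[H,D,G] q_used=0 → run H
t=29: queue=[D,G] q_used=0 → run D
t=30: queue=[G] q_used=0 → run G
t=31: queue=[G] q_used=1 → run G
t=32: queue=[G] q_used=0 → run G
t=33: queue=[G] q_used=1 → run G
t=34: (idle)
t=35: (idle)
t=36: (idle)
t=37: (idle)
t=38: (idle)
t=39: (idle)
t=40: (idle)
t=41: (idle)
t=42: (idle)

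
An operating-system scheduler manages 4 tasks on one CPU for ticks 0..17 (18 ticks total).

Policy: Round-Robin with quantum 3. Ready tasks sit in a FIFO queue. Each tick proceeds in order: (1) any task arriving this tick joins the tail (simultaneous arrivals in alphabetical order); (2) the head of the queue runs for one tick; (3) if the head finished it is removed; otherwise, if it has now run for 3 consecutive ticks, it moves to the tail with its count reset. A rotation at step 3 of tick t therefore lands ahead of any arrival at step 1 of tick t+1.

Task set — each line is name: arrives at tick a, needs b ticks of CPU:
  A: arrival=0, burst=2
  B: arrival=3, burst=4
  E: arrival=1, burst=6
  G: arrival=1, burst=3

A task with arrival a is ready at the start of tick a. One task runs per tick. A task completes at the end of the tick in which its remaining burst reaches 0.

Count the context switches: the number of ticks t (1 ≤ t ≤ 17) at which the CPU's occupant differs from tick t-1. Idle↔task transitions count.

t=0: queue=[A] q_used=0 → run A
t=1: queue=[A,E,G] q_used=1 → run A
t=2: queue=[E,G] q_used=0 → run E
t=3: queue=[E,G,B] q_used=1 → run E
t=4: queue=[E,G,B] q_used=2 → run E
t=5: queue=[G,B,E] q_used=0 → run G
t=6: queue=[G,B,E] q_used=1 → run G
t=7: queue=[G,B,E] q_used=2 → run G
t=8: queue=[B,E] q_used=0 → run B
t=9: queue=[B,E] q_used=1 → run B
t=10: queue=[B,E] q_used=2 → run B
t=11: queue=[E,B] q_used=0 → run E
t=12: queue=[E,B] q_used=1 → run E
t=13: queue=[E,B] q_used=2 → run E
t=14: queue=[B] q_used=0 → run B
t=15: (idle)
t=16: (idle)
t=17: (idle)

context switches = 6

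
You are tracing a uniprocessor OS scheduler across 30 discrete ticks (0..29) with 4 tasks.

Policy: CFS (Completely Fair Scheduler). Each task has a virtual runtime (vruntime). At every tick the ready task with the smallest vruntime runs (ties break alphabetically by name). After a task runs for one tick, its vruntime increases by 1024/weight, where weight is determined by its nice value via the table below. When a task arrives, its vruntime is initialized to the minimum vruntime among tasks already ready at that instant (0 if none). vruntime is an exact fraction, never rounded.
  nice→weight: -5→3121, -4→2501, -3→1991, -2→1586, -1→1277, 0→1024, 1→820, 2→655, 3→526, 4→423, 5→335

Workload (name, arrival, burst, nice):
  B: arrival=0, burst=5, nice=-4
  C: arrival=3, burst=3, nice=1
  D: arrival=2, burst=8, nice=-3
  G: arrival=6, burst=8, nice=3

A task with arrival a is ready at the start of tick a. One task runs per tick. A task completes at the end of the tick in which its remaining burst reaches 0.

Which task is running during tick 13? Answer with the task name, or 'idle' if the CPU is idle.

running at tick 13 = G

t=0: vr[B=0] → run B
t=1: vr[B=1024/2501] → run B
t=2: vr[B=2048/2501 D=2048/2501] → run B
t=3: vr[B=3072/2501 C=2048/2501 D=2048/2501] → run C
t=4: vr[B=3072/2501 C=25856/12505 D=2048/2501] → run D
t=5: vr[B=3072/2501 C=25856/12505 D=6638592/4979491] → run B
t=6: vr[B=4096/2501 C=25856/12505 D=6638592/4979491 G=6638592/4979491] → run D
t=7: vr[B=4096/2501 C=25856/12505 D=9199616/4979491 G=6638592/4979491] → run G
t=8: vr[B=4096/2501 C=25856/12505 D=9199616/4979491 G=4295449088/1309606133] → run B
t=9: vr[C=25856/12505 D=9199616/4979491 G=4295449088/1309606133] → run D
t=10: vr[C=25856/12505 D=11760640/4979491 G=4295449088/1309606133] → run C
t=11: vr[C=41472/12505 D=11760640/4979491 G=4295449088/1309606133] → run D
t=12: vr[C=41472/12505 D=14321664/4979491 G=4295449088/1309606133] → run D
t=13: vr[C=41472/12505 D=16882688/4979491 G=4295449088/1309606133] → run G
t=14: vr[C=41472/12505 D=16882688/4979491 G=6844948480/1309606133] → run C
t=15: vr[D=16882688/4979491 G=6844948480/1309606133] → run D
t=16: vr[D=19443712/4979491 G=6844948480/1309606133] → run D
t=17: vr[D=22004736/4979491 G=6844948480/1309606133] → run D
t=18: vr[G=6844948480/1309606133] → run G
t=19: vr[G=9394447872/1309606133] → run G
t=20: vr[G=11943947264/1309606133] → run G
t=21: vr[G=14493446656/1309606133] → run G
t=22: vr[G=17042946048/1309606133] → run G
t=23: vr[G=19592445440/1309606133] → run G
t=24: (idle)
t=25: (idle)
t=26: (idle)
t=27: (idle)
t=28: (idle)
t=29: (idle)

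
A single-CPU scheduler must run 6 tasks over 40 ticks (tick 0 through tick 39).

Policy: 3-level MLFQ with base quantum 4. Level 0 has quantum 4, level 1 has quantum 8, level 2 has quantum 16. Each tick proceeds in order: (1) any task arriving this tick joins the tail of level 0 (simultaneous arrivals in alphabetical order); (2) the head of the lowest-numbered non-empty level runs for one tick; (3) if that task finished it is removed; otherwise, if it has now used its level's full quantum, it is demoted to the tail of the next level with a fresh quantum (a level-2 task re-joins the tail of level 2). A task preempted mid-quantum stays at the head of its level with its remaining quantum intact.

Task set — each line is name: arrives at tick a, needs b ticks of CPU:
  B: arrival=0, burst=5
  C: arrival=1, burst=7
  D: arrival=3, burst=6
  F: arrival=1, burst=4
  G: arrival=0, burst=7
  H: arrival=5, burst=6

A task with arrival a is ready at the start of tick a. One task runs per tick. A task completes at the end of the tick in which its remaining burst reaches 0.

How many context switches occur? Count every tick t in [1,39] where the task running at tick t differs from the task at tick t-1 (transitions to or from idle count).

t=0: L0/L1/L2 = BG/-/- → run B
t=1: L0/L1/L2 = BGCF/-/- → run B
t=2: L0/L1/L2 = BGCF/-/- → run B
t=3: L0/L1/L2 = BGCFD/-/- → run B
t=4: L0/L1/L2 = GCFD/B/- → run G
t=5: L0/L1/L2 = GCFDH/B/- → run G
t=6: L0/L1/L2 = GCFDH/B/- → run G
t=7: L0/L1/L2 = GCFDH/B/- → run G
t=8: L0/L1/L2 = CFDH/BG/- → run C
t=9: L0/L1/L2 = CFDH/BG/- → run C
t=10: L0/L1/L2 = CFDH/BG/- → run C
t=11: L0/L1/L2 = CFDH/BG/- → run C
t=12: L0/L1/L2 = FDH/BGC/- → run F
t=13: L0/L1/L2 = FDH/BGC/- → run F
t=14: L0/L1/L2 = FDH/BGC/- → run F
t=15: L0/L1/L2 = FDH/BGC/- → run F
t=16: L0/L1/L2 = DH/BGC/- → run D
t=17: L0/L1/L2 = DH/BGC/- → run D
t=18: L0/L1/L2 = DH/BGC/- → run D
t=19: L0/L1/L2 = DH/BGC/- → run D
t=20: L0/L1/L2 = H/BGCD/- → run H
t=21: L0/L1/L2 = H/BGCD/- → run H
t=22: L0/L1/L2 = H/BGCD/- → run H
t=23: L0/L1/L2 = H/BGCD/- → run H
t=24: L0/L1/L2 = -/BGCDH/- → run B
t=25: L0/L1/L2 = -/GCDH/- → run G
t=26: L0/L1/L2 = -/GCDH/- → run G
t=27: L0/L1/L2 = -/GCDH/- → run G
t=28: L0/L1/L2 = -/CDH/- → run C
t=29: L0/L1/L2 = -/CDH/- → run C
t=30: L0/L1/L2 = -/CDH/- → run C
t=31: L0/L1/L2 = -/DH/- → run D
t=32: L0/L1/L2 = -/DH/- → run D
t=33: L0/L1/L2 = -/H/- → run H
t=34: L0/L1/L2 = -/H/- → run H
t=35: (idle)
t=36: (idle)
t=37: (idle)
t=38: (idle)
t=39: (idle)

context switches = 11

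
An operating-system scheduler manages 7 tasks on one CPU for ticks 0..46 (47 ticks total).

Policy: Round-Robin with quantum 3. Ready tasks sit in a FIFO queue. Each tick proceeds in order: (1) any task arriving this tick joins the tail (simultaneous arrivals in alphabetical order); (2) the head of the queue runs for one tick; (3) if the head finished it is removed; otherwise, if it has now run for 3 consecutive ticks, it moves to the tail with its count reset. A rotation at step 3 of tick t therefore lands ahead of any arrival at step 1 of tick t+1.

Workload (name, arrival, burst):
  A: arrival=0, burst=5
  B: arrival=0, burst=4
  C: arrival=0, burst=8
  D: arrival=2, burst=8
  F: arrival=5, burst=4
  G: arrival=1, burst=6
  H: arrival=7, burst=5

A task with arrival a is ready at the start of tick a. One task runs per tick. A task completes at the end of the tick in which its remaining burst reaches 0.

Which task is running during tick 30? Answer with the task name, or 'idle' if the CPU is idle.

running at tick 30 = D

t=0: queue=[A,B,C] q_used=0 → run A
t=1: queue=[A,B,C,G] q_used=1 → run A
t=2: queue=[A,B,C,G,D] q_used=2 → run A
t=3: queue=[B,C,G,D,A] q_used=0 → run B
t=4: queue=[B,C,G,D,A] q_used=1 → run B
t=5: queue=[B,C,G,D,A,F] q_used=2 → run B
t=6: queue=[C,G,D,A,F,B] q_used=0 → run C
t=7: queue=[C,G,D,A,F,B,H] q_used=1 → run C
t=8: queue=[C,G,D,A,F,B,H] q_used=2 → run C
t=9: queue=[G,D,A,F,B,H,C] q_used=0 → run G
t=10: queue=[G,D,A,F,B,H,C] q_used=1 → run G
t=11: queue=[G,D,A,F,B,H,C] q_used=2 → run G
t=12: queue=[D,A,F,B,H,C,G] q_used=0 → run D
t=13: queue=[D,A,F,B,H,C,G] q_used=1 → run D
t=14: queue=[D,A,F,B,H,C,G] q_used=2 → run D
t=15: queue=[A,F,B,H,C,G,D] q_used=0 → run A
t=16: queue=[A,F,B,H,C,G,D] q_used=1 → run A
t=17: queue=[F,B,H,C,G,D] q_used=0 → run F
t=18: queue=[F,B,H,C,G,D] q_used=1 → run F
t=19: queue=[F,B,H,C,G,D] q_used=2 → run F
t=20: queue=[B,H,C,G,D,F] q_used=0 → run B
t=21: queue=[H,C,G,D,F] q_used=0 → run H
t=22: queue=[H,C,G,D,F] q_used=1 → run H
t=23: queue=[H,C,G,D,F] q_used=2 → run H
t=24: queue=[C,G,D,F,H] q_used=0 → run C
t=25: queue=[C,G,D,F,H] q_used=1 → run C
t=26: queue=[C,G,D,F,H] q_used=2 → run C
t=27: queue=[G,D,F,H,C] q_used=0 → run G
t=28: queue=[G,D,F,H,C] q_used=1 → run G
t=29: queue=[G,D,F,H,C] q_used=2 → run G
t=30: queue=[D,F,H,C] q_used=0 → run D
t=31: queue=[D,F,H,C] q_used=1 → run D
t=32: queue=[D,F,H,C] q_used=2 → run D
t=33: queue=[F,H,C,D] q_used=0 → run F
t=34: queue=[H,C,D] q_used=0 → run H
t=35: queue=[H,C,D] q_used=1 → run H
t=36: queue=[C,D] q_used=0 → run C
t=37: queue=[C,D] q_used=1 → run C
t=38: queue=[D] q_used=0 → run D
t=39: queue=[D] q_used=1 → run D
t=40: (idle)
t=41: (idle)
t=42: (idle)
t=43: (idle)
t=44: (idle)
t=45: (idle)
t=46: (idle)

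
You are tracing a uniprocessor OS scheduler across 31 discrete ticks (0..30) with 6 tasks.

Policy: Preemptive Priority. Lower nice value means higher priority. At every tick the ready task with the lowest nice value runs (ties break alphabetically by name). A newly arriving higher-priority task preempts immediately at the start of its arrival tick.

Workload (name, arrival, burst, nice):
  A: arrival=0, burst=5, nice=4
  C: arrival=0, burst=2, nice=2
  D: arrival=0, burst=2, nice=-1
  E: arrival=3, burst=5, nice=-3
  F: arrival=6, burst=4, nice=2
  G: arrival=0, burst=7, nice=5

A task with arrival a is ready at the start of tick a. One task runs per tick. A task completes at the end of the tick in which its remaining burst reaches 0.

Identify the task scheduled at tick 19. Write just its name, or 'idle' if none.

t=0: ready={A,C,D,G} → run D
t=1: ready={A,C,D,G} → run D
t=2: ready={A,C,G} → run C
t=3: ready={A,C,E,G} → run E
t=4: ready={A,C,E,G} → run E
t=5: ready={A,C,E,G} → run E
t=6: ready={A,C,E,F,G} → run E
t=7: ready={A,C,E,F,G} → run E
t=8: ready={A,C,F,G} → run C
t=9: ready={A,F,G} → run F
t=10: ready={A,F,G} → run F
t=11: ready={A,F,G} → run F
t=12: ready={A,F,G} → run F
t=13: ready={A,G} → run A
t=14: ready={A,G} → run A
t=15: ready={A,G} → run A
t=16: ready={A,G} → run A
t=17: ready={A,G} → run A
t=18: ready={G} → run G
t=19: ready={G} → run G
t=20: ready={G} → run G
t=21: ready={G} → run G
t=22: ready={G} → run G
t=23: ready={G} → run G
t=24: ready={G} → run G
t=25: (idle)
t=26: (idle)
t=27: (idle)
t=28: (idle)
t=29: (idle)
t=30: (idle)

running at tick 19 = G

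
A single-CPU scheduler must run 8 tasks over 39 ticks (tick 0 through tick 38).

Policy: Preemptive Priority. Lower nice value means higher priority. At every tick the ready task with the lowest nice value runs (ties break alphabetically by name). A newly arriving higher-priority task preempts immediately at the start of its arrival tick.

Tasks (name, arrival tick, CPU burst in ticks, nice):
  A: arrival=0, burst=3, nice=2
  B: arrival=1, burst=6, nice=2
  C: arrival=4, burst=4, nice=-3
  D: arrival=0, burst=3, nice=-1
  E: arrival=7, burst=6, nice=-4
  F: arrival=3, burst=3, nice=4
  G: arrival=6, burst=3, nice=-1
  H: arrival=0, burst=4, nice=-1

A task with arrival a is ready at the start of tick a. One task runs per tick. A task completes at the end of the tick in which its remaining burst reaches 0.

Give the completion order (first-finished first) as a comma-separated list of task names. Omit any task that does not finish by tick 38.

t=0: ready={A,D,H} → run D
t=1: ready={A,B,D,H} → run D
t=2: ready={A,B,D,H} → run D
t=3: ready={A,B,F,H} → run H
t=4: ready={A,B,C,F,H} → run C
t=5: ready={A,B,C,F,H} → run C
t=6: ready={A,B,C,F,G,H} → run C
t=7: ready={A,B,C,E,F,G,H} → run E
t=8: ready={A,B,C,E,F,G,H} → run E
t=9: ready={A,B,C,E,F,G,H} → run E
t=10: ready={A,B,C,E,F,G,H} → run E
t=11: ready={A,B,C,E,F,G,H} → run E
t=12: ready={A,B,C,E,F,G,H} → run E
t=13: ready={A,B,C,F,G,H} → run C
t=14: ready={A,B,F,G,H} → run G
t=15: ready={A,B,F,G,H} → run G
t=16: ready={A,B,F,G,H} → run G
t=17: ready={A,B,F,H} → run H
t=18: ready={A,B,F,H} → run H
t=19: ready={A,B,F,H} → run H
t=20: ready={A,B,F} → run A
t=21: ready={A,B,F} → run A
t=22: ready={A,B,F} → run A
t=23: ready={B,F} → run B
t=24: ready={B,F} → run B
t=25: ready={B,F} → run B
t=26: ready={B,F} → run B
t=27: ready={B,F} → run B
t=28: ready={B,F} → run B
t=29: ready={F} → run F
t=30: ready={F} → run F
t=31: ready={F} → run F
t=32: (idle)
t=33: (idle)
t=34: (idle)
t=35: (idle)
t=36: (idle)
t=37: (idle)
t=38: (idle)

completion order = D, E, C, G, H, A, B, F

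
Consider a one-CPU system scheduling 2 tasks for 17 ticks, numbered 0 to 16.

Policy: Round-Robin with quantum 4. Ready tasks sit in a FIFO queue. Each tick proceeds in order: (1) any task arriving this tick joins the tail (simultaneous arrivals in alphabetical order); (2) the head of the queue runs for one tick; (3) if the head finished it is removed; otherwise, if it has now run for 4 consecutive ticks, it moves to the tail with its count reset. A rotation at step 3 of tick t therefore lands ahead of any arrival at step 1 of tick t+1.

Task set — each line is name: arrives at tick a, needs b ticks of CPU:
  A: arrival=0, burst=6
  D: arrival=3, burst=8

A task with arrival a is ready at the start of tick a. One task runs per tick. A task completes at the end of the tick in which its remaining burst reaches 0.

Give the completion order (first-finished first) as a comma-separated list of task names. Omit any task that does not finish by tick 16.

completion order = A, D

t=0: queue=[A] q_used=0 → run A
t=1: queue=[A] q_used=1 → run A
t=2: queue=[A] q_used=2 → run A
t=3: queue=[A,D] q_used=3 → run A
t=4: queue=[D,A] q_used=0 → run D
t=5: queue=[D,A] q_used=1 → run D
t=6: queue=[D,A] q_used=2 → run D
t=7: queue=[D,A] q_used=3 → run D
t=8: queue=[A,D] q_used=0 → run A
t=9: queue=[A,D] q_used=1 → run A
t=10: queue=[D] q_used=0 → run D
t=11: queue=[D] q_used=1 → run D
t=12: queue=[D] q_used=2 → run D
t=13: queue=[D] q_used=3 → run D
t=14: (idle)
t=15: (idle)
t=16: (idle)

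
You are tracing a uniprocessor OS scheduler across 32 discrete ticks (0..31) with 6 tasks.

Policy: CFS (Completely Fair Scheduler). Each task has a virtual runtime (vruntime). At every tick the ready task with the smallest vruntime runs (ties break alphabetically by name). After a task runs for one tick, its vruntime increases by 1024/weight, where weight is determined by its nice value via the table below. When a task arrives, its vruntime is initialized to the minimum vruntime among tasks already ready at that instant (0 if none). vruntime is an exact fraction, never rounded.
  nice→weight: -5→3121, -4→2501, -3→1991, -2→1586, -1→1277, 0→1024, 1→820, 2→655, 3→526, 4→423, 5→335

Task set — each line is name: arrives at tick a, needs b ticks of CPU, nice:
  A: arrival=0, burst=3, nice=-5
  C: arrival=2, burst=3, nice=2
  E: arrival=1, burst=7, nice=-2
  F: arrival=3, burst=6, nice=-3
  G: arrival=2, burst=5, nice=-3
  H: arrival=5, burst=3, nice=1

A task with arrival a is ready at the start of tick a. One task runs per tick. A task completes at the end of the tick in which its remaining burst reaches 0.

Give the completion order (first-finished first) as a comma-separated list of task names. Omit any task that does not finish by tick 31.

t=0: vr[A=0] → run A
t=1: vr[A=1024/3121 E=1024/3121] → run A
t=2: vr[A=2048/3121 C=1024/3121 E=1024/3121 G=1024/3121] → run C
t=3: vr[A=2048/3121 C=3866624/2044255 E=1024/3121 F=1024/3121 G=1024/3121] → run E
t=4: vr[A=2048/3121 C=3866624/2044255 E=2409984/2474953 F=1024/3121 G=1024/3121] → run F
t=5: vr[A=2048/3121 C=3866624/2044255 E=2409984/2474953 F=5234688/6213911 G=1024/3121 H=1024/3121] → run G
t=6: vr[A=2048/3121 C=3866624/2044255 E=2409984/2474953 F=5234688/6213911 G=5234688/6213911 H=1024/3121] → run H
t=7: vr[A=2048/3121 C=3866624/2044255 E=2409984/2474953 F=5234688/6213911 G=5234688/6213911 H=1008896/639805] → run A
t=8: vr[C=3866624/2044255 E=2409984/2474953 F=5234688/6213911 G=5234688/6213911 H=1008896/639805] → run F
t=9: vr[C=3866624/2044255 E=2409984/2474953 F=8430592/6213911 G=5234688/6213911 H=1008896/639805] → run G
t=10: vr[C=3866624/2044255 E=2409984/2474953 F=8430592/6213911 G=8430592/6213911 H=1008896/639805] → run E
t=11: vr[C=3866624/2044255 E=4007936/2474953 F=8430592/6213911 G=8430592/6213911 H=1008896/639805] → run F
t=12: vr[C=3866624/2044255 E=4007936/2474953 F=11626496/6213911 G=8430592/6213911 H=1008896/639805] → run G
t=13: vr[C=3866624/2044255 E=4007936/2474953 F=11626496/6213911 G=11626496/6213911 H=1008896/639805] → run H
t=14: vr[C=3866624/2044255 E=4007936/2474953 F=11626496/6213911 G=11626496/6213911 H=1807872/639805] → run E
t=15: vr[C=3866624/2044255 E=5605888/2474953 F=11626496/6213911 G=11626496/6213911 H=1807872/639805] → run F
t=16: vr[C=3866624/2044255 E=5605888/2474953 F=14822400/6213911 G=11626496/6213911 H=1807872/639805] → run G
t=17: vr[C=3866624/2044255 E=5605888/2474953 F=14822400/6213911 G=14822400/6213911 H=1807872/639805] → run C
t=18: vr[C=7062528/2044255 E=5605888/2474953 F=14822400/6213911 G=14822400/6213911 H=1807872/639805] → run E
t=19: vr[C=7062528/2044255 E=7203840/2474953 F=14822400/6213911 G=14822400/6213911 H=1807872/639805] → run F
t=20: vr[C=7062528/2044255 E=7203840/2474953 F=18018304/6213911 G=14822400/6213911 H=1807872/639805] → run G
t=21: vr[C=7062528/2044255 E=7203840/2474953 F=18018304/6213911 H=1807872/639805] → run H
t=22: vr[C=7062528/2044255 E=7203840/2474953 F=18018304/6213911] → run F
t=23: vr[C=7062528/2044255 E=7203840/2474953] → run E
t=24: vr[C=7062528/2044255 E=8801792/2474953] → run C
t=25: vr[E=8801792/2474953] → run E
t=26: vr[E=10399744/2474953] → run E
t=27: (idle)
t=28: (idle)
t=29: (idle)
t=30: (idle)
t=31: (idle)

completion order = A, G, H, F, C, E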